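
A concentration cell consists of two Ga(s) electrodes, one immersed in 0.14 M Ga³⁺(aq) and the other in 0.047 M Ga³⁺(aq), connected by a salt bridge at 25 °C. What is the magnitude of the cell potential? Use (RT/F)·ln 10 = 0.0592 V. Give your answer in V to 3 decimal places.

For a concentration cell E°cell = 0, since both electrodes use the same couple.
The compartment with the higher Ga³⁺(aq) concentration (0.14 M) acts as the cathode; ions are reduced there and produced at the dilute (0.047 M) anode.
With n = 3, Ecell = −(0.0592/3)·log([dilute]/[conc]) = −(0.0592/3)·log(0.047/0.14) = +0.009 V.

0.009 V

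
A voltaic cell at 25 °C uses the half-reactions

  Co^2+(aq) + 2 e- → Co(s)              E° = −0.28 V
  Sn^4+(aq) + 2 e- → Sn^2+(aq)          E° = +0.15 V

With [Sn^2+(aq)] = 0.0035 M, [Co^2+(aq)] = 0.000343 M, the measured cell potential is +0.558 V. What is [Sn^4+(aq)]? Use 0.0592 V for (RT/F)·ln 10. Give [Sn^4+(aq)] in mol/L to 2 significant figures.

0.025 M

With Sn⁴⁺/Sn²⁺ at the cathode and Co²⁺/Co at the anode, E°cell = +0.15 − (−0.28) = +0.43 V (n = 2).
From the Nernst equation, log Q = n(E° − E)/0.0592 = 2·(+0.43 − (+0.558))/0.0592 = −4.324.
For Sn^4+(aq) + Co(s) → Sn^2+(aq) + Co^2+(aq), the reaction quotient is Q = ([Sn^2+(aq)]·[Co^2+(aq)]) / [Sn^4+(aq)].
Isolating [Sn^4+(aq)] in Q = 10^{−4.324} yields log [Sn^4+(aq)] = −1.597, i.e. 0.025 M.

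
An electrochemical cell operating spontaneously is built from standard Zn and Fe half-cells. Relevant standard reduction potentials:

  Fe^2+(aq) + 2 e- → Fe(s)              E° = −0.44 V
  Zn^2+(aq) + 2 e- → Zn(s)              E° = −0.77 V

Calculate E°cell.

+0.33 V

Of the two couples in this cell, the one with the more positive reduction potential is reduced at the cathode: here that is Fe²⁺/Fe (−0.44 V); Zn²⁺/Zn (−0.77 V) is the anode.
E°cell = E°(cathode) − E°(anode) = −0.44 − (−0.77) = +0.33 V.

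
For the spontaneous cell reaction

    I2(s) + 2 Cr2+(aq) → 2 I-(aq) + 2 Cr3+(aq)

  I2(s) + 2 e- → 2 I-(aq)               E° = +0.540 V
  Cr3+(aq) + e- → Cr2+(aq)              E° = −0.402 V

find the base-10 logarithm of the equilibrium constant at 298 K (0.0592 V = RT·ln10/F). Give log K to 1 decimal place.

The I₂/I⁻ couple is reduced (cathode); E°cell = +0.540 − (−0.402) = +0.942 V with n = 2.
At equilibrium E = 0, so log K = nE°cell / 0.0592 = (2)(+0.942) / 0.0592 = 31.8.

log K = 31.8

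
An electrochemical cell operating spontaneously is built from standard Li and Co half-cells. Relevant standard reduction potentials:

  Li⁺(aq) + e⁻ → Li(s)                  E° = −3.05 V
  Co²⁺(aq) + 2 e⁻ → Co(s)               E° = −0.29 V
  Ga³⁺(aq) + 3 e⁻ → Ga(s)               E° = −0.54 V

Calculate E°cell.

The Co²⁺/Co couple has the higher E°, so Co ion is reduced (cathode) and Li is oxidized (anode).
E°cell = E°(cathode) − E°(anode) = −0.29 − (−3.05) = +2.76 V.

+2.76 V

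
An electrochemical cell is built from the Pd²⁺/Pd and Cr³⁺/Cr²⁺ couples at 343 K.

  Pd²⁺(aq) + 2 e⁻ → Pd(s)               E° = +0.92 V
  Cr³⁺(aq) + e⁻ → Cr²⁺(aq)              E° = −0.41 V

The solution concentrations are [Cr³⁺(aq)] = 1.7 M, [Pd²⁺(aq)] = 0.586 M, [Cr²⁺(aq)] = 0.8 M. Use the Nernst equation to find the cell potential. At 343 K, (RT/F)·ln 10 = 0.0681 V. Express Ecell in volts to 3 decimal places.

+1.300 V

Pd²⁺/Pd is reduced (cathode, E° = +0.92 V) and Cr³⁺/Cr²⁺ is oxidized (anode).
E°cell = E°cat − E°an = +0.92 − (−0.41) = +1.33 V; n = 2.
The balanced reaction is Pd²⁺(aq) + 2 Cr²⁺(aq) → Pd(s) + 2 Cr³⁺(aq), so Q = [Cr³⁺(aq)]^2 / ([Pd²⁺(aq)]·[Cr²⁺(aq)]^2) = 7.71 and log Q = 0.887.
E = E° − (0.0681/n)·log Q = +1.33 − (0.0681/2)(0.887) = +1.300 V.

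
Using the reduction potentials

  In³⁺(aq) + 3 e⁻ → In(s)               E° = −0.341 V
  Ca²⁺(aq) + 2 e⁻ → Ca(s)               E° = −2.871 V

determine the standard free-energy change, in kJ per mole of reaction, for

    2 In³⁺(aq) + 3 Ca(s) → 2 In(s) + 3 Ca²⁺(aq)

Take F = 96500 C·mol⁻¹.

In the reaction as written In³⁺(aq) is reduced, so the In³⁺/In couple is the cathode and Ca²⁺/Ca is the anode.
E°cell = −0.341 − (−2.871) = +2.530 V; balancing electrons gives n = 6.
ΔG° = −nFE°cell = −(6)(96500)(+2.530) J/mol = −1465 kJ/mol.

−1465 kJ/mol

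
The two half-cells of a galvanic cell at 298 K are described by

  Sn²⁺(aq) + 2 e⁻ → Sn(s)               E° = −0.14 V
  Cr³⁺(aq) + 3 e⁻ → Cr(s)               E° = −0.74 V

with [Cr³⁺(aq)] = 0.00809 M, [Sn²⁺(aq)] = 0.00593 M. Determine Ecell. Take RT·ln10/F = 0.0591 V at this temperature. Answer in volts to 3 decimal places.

+0.575 V

Since E°(Sn²⁺/Sn) > E°(Cr³⁺/Cr), Sn²⁺/Sn serves as the cathode.
E°cell = E°cat − E°an = −0.14 − (−0.74) = +0.60 V; n = 6.
Balancing gives 3 Sn²⁺(aq) + 2 Cr(s) → 3 Sn(s) + 2 Cr³⁺(aq); hence Q = [Cr³⁺(aq)]^2 / [Sn²⁺(aq)]^3 = 314 (log Q = 2.497).
By the Nernst equation, E = +0.60 − (0.0591/6)·(2.497) = +0.575 V.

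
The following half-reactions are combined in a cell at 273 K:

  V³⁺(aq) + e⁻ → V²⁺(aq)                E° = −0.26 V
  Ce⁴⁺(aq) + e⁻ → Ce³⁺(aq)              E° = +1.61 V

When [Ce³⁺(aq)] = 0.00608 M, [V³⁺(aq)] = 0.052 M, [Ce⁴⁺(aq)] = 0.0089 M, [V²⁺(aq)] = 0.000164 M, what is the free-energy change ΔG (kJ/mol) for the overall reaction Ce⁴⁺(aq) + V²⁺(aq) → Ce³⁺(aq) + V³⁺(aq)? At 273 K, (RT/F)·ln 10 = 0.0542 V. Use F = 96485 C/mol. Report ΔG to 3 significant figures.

With Ce⁴⁺/Ce³⁺ reduced at the cathode, E°cell = +1.61 − (−0.26) = +1.87 V and n = 1.
The reaction quotient is ([Ce³⁺(aq)]·[V³⁺(aq)]) / ([Ce⁴⁺(aq)]·[V²⁺(aq)]) = 217; by Nernst, E = +1.87 − (0.0542/1)(2.336) = +1.7434 V.
Then ΔG = −nFE = −1 × 96485 × +1.7434 J/mol = −168 kJ/mol.

−168 kJ/mol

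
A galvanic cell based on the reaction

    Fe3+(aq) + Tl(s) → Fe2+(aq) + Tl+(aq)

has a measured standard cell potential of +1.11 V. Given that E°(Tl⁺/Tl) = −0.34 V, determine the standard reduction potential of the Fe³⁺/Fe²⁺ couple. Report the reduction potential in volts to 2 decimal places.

In the reaction as written the Fe³⁺/Fe²⁺ couple is reduced (cathode) and Tl⁺/Tl is oxidized (anode), so E°cell = E°(Fe³⁺/Fe²⁺) − E°(Tl⁺/Tl).
E°(Fe³⁺/Fe²⁺) = E°cell + E°(anode) = +1.11 + (−0.34) = +0.77 V.

+0.77 V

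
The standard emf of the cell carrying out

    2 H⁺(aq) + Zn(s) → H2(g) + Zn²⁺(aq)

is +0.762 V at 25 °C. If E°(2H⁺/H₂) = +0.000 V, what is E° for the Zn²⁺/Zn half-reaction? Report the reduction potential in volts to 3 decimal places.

−0.762 V

In the reaction as written the 2H⁺/H₂ couple is reduced (cathode) and Zn²⁺/Zn is oxidized (anode), so E°cell = E°(2H⁺/H₂) − E°(Zn²⁺/Zn).
E°(Zn²⁺/Zn) = E°(cathode) − E°cell = +0.000 − (+0.762) = −0.762 V.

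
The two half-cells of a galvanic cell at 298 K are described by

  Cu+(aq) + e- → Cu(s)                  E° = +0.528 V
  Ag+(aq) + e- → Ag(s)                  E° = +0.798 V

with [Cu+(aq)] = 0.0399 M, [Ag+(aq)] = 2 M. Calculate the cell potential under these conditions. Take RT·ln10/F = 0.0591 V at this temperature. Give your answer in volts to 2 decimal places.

Ag⁺/Ag is reduced (cathode, E° = +0.798 V) and Cu⁺/Cu is oxidized (anode).
E°cell = E°cat − E°an = +0.798 − (+0.528) = +0.270 V; n = 1.
For the overall reaction Ag+(aq) + Cu(s) → Ag(s) + Cu+(aq), Q = [Cu+(aq)] / [Ag+(aq)] = 0.0199, giving log Q = −1.700.
E = E° − (0.0591/n)·log Q = +0.270 − (0.0591/1)(−1.700) = +0.37 V.

+0.37 V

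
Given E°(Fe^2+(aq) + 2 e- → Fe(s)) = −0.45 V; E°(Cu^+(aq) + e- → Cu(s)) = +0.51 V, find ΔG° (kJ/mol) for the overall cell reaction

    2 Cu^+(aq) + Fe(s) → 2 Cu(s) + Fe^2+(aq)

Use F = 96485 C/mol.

−185 kJ/mol

In the reaction as written Cu^+(aq) is reduced, so the Cu⁺/Cu couple is the cathode and Fe²⁺/Fe is the anode.
E°cell = +0.51 − (−0.45) = +0.96 V; balancing electrons gives n = 2.
ΔG° = −nFE°cell = −(2)(96485)(+0.96) J/mol = −185 kJ/mol.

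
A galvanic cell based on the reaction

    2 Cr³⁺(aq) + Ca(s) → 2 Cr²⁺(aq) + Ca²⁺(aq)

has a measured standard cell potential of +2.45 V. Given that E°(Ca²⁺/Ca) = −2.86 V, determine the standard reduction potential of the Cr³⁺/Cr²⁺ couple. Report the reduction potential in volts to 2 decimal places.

−0.41 V

In the reaction as written the Cr³⁺/Cr²⁺ couple is reduced (cathode) and Ca²⁺/Ca is oxidized (anode), so E°cell = E°(Cr³⁺/Cr²⁺) − E°(Ca²⁺/Ca).
E°(Cr³⁺/Cr²⁺) = E°cell + E°(anode) = +2.45 + (−2.86) = −0.41 V.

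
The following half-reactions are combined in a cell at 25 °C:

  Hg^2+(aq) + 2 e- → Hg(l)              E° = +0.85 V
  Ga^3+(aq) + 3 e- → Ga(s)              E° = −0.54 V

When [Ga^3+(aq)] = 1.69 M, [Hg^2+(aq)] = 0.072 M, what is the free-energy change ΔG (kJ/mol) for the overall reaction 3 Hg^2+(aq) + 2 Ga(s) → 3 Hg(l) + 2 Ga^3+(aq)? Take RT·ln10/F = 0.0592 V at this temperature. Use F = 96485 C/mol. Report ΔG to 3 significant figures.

E°cell = +0.85 − (−0.54) = +1.39 V; the balanced reaction transfers n = 6 electrons.
Q = [Ga^3+(aq)]^2 / [Hg^2+(aq)]^3 = 7.65×10^3, so log Q = 3.884 and E = +1.39 − (0.0592/6)(3.884) = +1.3517 V.
ΔG = −nFE = −(6)(96485)(+1.3517) J/mol = −783 kJ/mol.

−783 kJ/mol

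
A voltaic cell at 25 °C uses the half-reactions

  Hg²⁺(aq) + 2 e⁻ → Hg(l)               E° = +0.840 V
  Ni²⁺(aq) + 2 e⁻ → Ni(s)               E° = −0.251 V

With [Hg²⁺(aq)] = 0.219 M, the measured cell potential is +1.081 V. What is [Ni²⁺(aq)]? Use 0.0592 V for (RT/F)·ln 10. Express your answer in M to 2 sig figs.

With Hg²⁺/Hg at the cathode and Ni²⁺/Ni at the anode, E°cell = +0.840 − (−0.251) = +1.091 V (n = 2).
Rearranging E = E° − (0.0592/n)·log Q gives log Q = 2(+1.091 − (+1.081))/0.0592 = 0.338.
The balanced reaction is Hg²⁺(aq) + Ni(s) → Hg(l) + Ni²⁺(aq), so Q = [Ni²⁺(aq)] / [Hg²⁺(aq)].
Isolating [Ni²⁺(aq)] in Q = 10^{0.338} yields log [Ni²⁺(aq)] = −0.322, i.e. 0.48 M.

0.48 M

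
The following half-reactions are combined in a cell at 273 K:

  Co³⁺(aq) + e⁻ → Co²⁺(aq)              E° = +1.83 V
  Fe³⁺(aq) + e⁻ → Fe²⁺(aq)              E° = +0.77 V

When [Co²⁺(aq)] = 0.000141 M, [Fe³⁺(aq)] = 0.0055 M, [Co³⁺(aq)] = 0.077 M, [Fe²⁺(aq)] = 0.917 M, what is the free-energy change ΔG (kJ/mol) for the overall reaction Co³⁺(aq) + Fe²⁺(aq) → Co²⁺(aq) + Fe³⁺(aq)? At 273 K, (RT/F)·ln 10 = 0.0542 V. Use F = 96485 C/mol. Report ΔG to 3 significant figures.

−128 kJ/mol

With Co³⁺/Co²⁺ reduced at the cathode, E°cell = +1.83 − (+0.77) = +1.06 V and n = 1.
Q = ([Co²⁺(aq)]·[Fe³⁺(aq)]) / ([Co³⁺(aq)]·[Fe²⁺(aq)]) = 1.1×10^−5, so log Q = −4.959 and E = +1.06 − (0.0542/1)(−4.959) = +1.3288 V.
Then ΔG = −nFE = −1 × 96485 × +1.3288 J/mol = −128 kJ/mol.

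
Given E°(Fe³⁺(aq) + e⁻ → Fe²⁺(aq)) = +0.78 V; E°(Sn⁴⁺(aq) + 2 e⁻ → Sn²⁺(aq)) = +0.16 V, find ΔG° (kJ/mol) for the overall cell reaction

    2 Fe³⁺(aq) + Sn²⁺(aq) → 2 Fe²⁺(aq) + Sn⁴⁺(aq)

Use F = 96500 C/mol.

−120 kJ/mol

In the reaction as written Fe³⁺(aq) is reduced, so the Fe³⁺/Fe²⁺ couple is the cathode and Sn⁴⁺/Sn²⁺ is the anode.
E°cell = +0.78 − (+0.16) = +0.62 V; balancing electrons gives n = 2.
ΔG° = −nFE°cell = −(2)(96500)(+0.62) J/mol = −120 kJ/mol.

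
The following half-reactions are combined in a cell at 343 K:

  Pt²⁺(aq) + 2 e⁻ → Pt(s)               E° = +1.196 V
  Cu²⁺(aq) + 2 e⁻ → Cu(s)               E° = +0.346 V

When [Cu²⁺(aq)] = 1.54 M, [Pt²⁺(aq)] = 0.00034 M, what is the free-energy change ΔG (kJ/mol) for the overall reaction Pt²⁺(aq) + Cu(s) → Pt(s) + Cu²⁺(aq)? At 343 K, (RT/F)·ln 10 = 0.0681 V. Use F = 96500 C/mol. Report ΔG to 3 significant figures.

With Pt²⁺/Pt reduced at the cathode, E°cell = +1.196 − (+0.346) = +0.850 V and n = 2.
Q = [Cu²⁺(aq)] / [Pt²⁺(aq)] = 4.53×10^3, so log Q = 3.656 and E = +0.850 − (0.0681/2)(3.656) = +0.7255 V.
ΔG = −nFE = −(2)(96500)(+0.7255) J/mol = −140 kJ/mol.

−140 kJ/mol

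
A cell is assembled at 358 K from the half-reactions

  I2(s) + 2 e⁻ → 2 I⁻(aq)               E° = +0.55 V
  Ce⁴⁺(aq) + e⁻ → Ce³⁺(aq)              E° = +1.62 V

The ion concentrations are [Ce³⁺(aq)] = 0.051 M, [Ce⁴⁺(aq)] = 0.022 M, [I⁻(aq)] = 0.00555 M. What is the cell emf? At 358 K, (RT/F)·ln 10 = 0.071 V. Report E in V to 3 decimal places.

Since E°(Ce⁴⁺/Ce³⁺) > E°(I₂/I⁻), Ce⁴⁺/Ce³⁺ serves as the cathode.
E°cell = +1.62 − (+0.55) = +1.07 V, with n = 2 electrons transferred.
Balancing gives 2 Ce⁴⁺(aq) + 2 I⁻(aq) → 2 Ce³⁺(aq) + I2(s); hence Q = [Ce³⁺(aq)]^2 / ([Ce⁴⁺(aq)]^2·[I⁻(aq)]^2) = 1.74×10^5 (log Q = 5.242).
E = E° − (0.071/n)·log Q = +1.07 − (0.071/2)(5.242) = +0.884 V.

+0.884 V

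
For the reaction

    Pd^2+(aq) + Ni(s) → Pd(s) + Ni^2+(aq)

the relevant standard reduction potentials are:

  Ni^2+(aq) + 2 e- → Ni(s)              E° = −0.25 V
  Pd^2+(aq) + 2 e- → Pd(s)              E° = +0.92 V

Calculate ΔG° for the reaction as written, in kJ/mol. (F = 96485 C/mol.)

In the reaction as written Pd^2+(aq) is reduced, so the Pd²⁺/Pd couple is the cathode and Ni²⁺/Ni is the anode.
E°cell = +0.92 − (−0.25) = +1.17 V; balancing electrons gives n = 2.
ΔG° = −nFE°cell = −(2)(96485)(+1.17) J/mol = −226 kJ/mol.

−226 kJ/mol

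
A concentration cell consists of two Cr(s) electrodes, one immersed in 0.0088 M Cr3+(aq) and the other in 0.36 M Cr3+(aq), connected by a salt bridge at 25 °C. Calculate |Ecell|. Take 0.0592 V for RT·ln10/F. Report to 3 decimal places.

For a concentration cell E°cell = 0, since both electrodes use the same couple.
The compartment with the higher Cr3+(aq) concentration (0.36 M) acts as the cathode; ions are reduced there and produced at the dilute (0.0088 M) anode.
With n = 3, Ecell = −(0.0592/3)·log([dilute]/[conc]) = −(0.0592/3)·log(0.0088/0.36) = +0.032 V.

0.032 V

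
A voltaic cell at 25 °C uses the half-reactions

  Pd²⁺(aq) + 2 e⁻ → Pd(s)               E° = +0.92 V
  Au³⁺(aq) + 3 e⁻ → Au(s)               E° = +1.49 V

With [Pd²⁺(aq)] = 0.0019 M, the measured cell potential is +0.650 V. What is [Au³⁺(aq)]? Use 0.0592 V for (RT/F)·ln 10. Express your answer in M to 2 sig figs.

With Au³⁺/Au at the cathode and Pd²⁺/Pd at the anode, E°cell = +1.49 − (+0.92) = +0.57 V (n = 6).
From the Nernst equation, log Q = n(E° − E)/0.0592 = 6·(+0.57 − (+0.650))/0.0592 = −8.108.
The balanced reaction is 2 Au³⁺(aq) + 3 Pd(s) → 2 Au(s) + 3 Pd²⁺(aq), so Q = [Pd²⁺(aq)]^3 / [Au³⁺(aq)]^2.
Isolating [Au³⁺(aq)] in Q = 10^{−8.108} yields log [Au³⁺(aq)] = −0.028, i.e. 0.94 M.

0.94 M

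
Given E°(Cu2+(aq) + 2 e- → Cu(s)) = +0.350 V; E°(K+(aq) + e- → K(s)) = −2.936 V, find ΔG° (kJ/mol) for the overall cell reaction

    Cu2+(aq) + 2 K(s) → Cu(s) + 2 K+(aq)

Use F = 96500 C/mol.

In the reaction as written Cu2+(aq) is reduced, so the Cu²⁺/Cu couple is the cathode and K⁺/K is the anode.
E°cell = +0.350 − (−2.936) = +3.286 V; balancing electrons gives n = 2.
ΔG° = −nFE°cell = −(2)(96500)(+3.286) J/mol = −634 kJ/mol.

−634 kJ/mol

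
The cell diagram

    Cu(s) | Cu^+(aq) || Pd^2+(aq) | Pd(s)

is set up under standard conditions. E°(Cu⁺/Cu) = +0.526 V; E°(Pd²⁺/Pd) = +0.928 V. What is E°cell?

+0.402 V

By convention the left-hand electrode in cell notation is the anode (oxidation) and the right-hand electrode is the cathode (reduction).
E°cell = E°(right) − E°(left) = +0.928 − (+0.526) = +0.402 V.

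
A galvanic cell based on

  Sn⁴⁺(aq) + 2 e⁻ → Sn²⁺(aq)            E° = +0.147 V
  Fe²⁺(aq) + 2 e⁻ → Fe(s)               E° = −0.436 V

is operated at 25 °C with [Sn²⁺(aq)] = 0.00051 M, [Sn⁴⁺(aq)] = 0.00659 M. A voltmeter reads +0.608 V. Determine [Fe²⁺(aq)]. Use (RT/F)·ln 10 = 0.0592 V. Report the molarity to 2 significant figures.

The Sn⁴⁺/Sn²⁺ couple has the larger reduction potential, so it is the cathode: E°cell = +0.147 − (−0.436) = +0.583 V and n = 2.
Since E = E° − (0.0592/n)·log Q, log Q = n(E° − E)/0.0592 = −0.845.
Balancing electrons gives Sn⁴⁺(aq) + Fe(s) → Sn²⁺(aq) + Fe²⁺(aq); thus Q = ([Sn²⁺(aq)]·[Fe²⁺(aq)]) / [Sn⁴⁺(aq)].
Solving for the unknown gives log [Fe²⁺(aq)] = 0.266, so [Fe²⁺(aq)] ≈ 1.8 M.

1.8 M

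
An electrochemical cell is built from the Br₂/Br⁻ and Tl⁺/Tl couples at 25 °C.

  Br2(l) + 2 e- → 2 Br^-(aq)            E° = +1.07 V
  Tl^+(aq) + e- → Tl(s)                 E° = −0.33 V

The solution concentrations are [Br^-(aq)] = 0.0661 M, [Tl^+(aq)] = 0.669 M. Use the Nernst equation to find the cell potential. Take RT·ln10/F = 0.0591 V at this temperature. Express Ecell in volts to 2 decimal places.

+1.48 V

Since E°(Br₂/Br⁻) > E°(Tl⁺/Tl), Br₂/Br⁻ serves as the cathode.
E°cell = E°cat − E°an = +1.07 − (−0.33) = +1.40 V; n = 2.
For the overall reaction Br2(l) + 2 Tl(s) → 2 Br^-(aq) + 2 Tl^+(aq), Q = [Br^-(aq)]^2·[Tl^+(aq)]^2 = 0.00196, giving log Q = −2.709.
E = E° − (0.0591/n)·log Q = +1.40 − (0.0591/2)(−2.709) = +1.48 V.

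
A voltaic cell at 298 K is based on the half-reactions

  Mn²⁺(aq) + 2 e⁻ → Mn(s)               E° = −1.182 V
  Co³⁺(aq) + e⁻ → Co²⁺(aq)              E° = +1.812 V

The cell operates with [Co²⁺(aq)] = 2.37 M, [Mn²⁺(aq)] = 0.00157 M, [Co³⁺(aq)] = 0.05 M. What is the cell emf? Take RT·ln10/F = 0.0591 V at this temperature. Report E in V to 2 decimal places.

+2.98 V

Since E°(Co³⁺/Co²⁺) > E°(Mn²⁺/Mn), Co³⁺/Co²⁺ serves as the cathode.
E°cell = E°cat − E°an = +1.812 − (−1.182) = +2.994 V; n = 2.
For the overall reaction 2 Co³⁺(aq) + Mn(s) → 2 Co²⁺(aq) + Mn²⁺(aq), Q = ([Co²⁺(aq)]^2·[Mn²⁺(aq)]) / [Co³⁺(aq)]^2 = 3.53, giving log Q = 0.547.
E = E° − (0.0591/n)·log Q = +2.994 − (0.0591/2)(0.547) = +2.98 V.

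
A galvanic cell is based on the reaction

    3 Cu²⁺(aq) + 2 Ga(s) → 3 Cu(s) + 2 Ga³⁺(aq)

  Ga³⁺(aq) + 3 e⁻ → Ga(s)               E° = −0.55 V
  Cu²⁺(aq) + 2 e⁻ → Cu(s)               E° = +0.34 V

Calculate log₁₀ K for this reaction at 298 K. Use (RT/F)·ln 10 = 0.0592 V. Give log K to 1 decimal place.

The Cu²⁺/Cu couple is reduced (cathode); E°cell = +0.34 − (−0.55) = +0.89 V with n = 6.
At equilibrium E = 0, so log K = nE°cell / 0.0592 = (6)(+0.89) / 0.0592 = 90.2.

log K = 90.2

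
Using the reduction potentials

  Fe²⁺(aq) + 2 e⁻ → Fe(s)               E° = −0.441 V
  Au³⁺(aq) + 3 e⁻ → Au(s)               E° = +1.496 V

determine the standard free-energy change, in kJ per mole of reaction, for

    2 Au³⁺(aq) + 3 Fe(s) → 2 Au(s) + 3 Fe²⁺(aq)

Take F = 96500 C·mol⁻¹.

In the reaction as written Au³⁺(aq) is reduced, so the Au³⁺/Au couple is the cathode and Fe²⁺/Fe is the anode.
E°cell = +1.496 − (−0.441) = +1.937 V; balancing electrons gives n = 6.
ΔG° = −nFE°cell = −(6)(96500)(+1.937) J/mol = −1122 kJ/mol.

−1122 kJ/mol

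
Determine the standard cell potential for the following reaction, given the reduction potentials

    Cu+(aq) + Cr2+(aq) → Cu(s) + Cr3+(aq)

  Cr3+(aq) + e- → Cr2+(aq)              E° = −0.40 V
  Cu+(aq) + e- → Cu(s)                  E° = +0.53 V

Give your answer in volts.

In the reaction as written, Cu+(aq) is reduced (cathode) and Cr3+(aq) is produced by oxidation at the anode.
E°cell = E°(cathode) − E°(anode) = +0.53 − (−0.40) = +0.93 V.

+0.93 V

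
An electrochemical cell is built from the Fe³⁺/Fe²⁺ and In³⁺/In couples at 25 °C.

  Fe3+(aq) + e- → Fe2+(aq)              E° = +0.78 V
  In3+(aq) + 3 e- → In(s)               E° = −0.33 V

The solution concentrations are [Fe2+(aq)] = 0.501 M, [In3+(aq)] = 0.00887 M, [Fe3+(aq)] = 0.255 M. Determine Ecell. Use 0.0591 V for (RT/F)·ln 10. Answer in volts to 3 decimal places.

+1.133 V

Since E°(Fe³⁺/Fe²⁺) > E°(In³⁺/In), Fe³⁺/Fe²⁺ serves as the cathode.
E°cell = +0.78 − (−0.33) = +1.11 V, with n = 3 electrons transferred.
For the overall reaction 3 Fe3+(aq) + In(s) → 3 Fe2+(aq) + In3+(aq), Q = ([Fe2+(aq)]^3·[In3+(aq)]) / [Fe3+(aq)]^3 = 0.0673, giving log Q = −1.172.
Applying E = E° − (RT ln10/nF)·log Q gives +1.11 − (0.0591/3)(−1.172) = +1.133 V.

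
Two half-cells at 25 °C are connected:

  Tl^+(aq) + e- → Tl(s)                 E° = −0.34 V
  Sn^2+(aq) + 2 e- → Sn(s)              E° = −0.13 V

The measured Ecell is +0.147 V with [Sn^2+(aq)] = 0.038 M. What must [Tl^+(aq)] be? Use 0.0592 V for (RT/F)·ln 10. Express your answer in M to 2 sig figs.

Sn²⁺/Sn is the cathode (higher E°); E°cell = −0.13 − (−0.34) = +0.21 V with n = 2.
Since E = E° − (0.0592/n)·log Q, log Q = n(E° − E)/0.0592 = 2.128.
Balancing electrons gives Sn^2+(aq) + 2 Tl(s) → Sn(s) + 2 Tl^+(aq); thus Q = [Tl^+(aq)]^2 / [Sn^2+(aq)].
Isolating [Tl^+(aq)] in Q = 10^{2.128} yields log [Tl^+(aq)] = 0.354, i.e. 2.3 M.

2.3 M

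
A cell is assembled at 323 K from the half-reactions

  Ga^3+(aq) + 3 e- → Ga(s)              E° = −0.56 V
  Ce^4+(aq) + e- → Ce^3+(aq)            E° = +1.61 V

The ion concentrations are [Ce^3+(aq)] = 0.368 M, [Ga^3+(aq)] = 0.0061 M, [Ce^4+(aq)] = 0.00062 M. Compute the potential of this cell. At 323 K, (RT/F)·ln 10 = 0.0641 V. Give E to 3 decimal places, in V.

Ce⁴⁺/Ce³⁺ is reduced (cathode, E° = +1.61 V) and Ga³⁺/Ga is oxidized (anode).
The standard potential is +1.61 − (−0.56) = +2.17 V and the balanced reaction transfers n = 3 electrons.
The balanced reaction is 3 Ce^4+(aq) + Ga(s) → 3 Ce^3+(aq) + Ga^3+(aq), so Q = ([Ce^3+(aq)]^3·[Ga^3+(aq)]) / [Ce^4+(aq)]^3 = 1.28×10^6 and log Q = 6.106.
E = E° − (0.0641/n)·log Q = +2.17 − (0.0641/3)(6.106) = +2.040 V.

+2.040 V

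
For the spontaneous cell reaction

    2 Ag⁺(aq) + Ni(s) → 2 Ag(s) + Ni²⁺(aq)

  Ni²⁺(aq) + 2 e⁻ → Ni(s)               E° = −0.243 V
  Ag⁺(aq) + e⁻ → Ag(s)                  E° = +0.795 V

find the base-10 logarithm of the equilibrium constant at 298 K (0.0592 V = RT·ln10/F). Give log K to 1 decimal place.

The Ag⁺/Ag couple is reduced (cathode); E°cell = +0.795 − (−0.243) = +1.038 V with n = 2.
At equilibrium E = 0, so log K = nE°cell / 0.0592 = (2)(+1.038) / 0.0592 = 35.1.

log K = 35.1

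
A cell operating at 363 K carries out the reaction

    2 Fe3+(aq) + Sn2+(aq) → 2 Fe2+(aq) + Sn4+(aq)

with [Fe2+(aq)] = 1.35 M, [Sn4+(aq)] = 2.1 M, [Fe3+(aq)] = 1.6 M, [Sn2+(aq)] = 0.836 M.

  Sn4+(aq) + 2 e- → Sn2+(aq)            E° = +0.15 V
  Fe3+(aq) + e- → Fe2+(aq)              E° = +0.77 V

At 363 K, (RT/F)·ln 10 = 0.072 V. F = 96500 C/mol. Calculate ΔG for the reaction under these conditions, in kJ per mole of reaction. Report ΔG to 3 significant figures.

With Fe³⁺/Fe²⁺ reduced at the cathode, E°cell = +0.77 − (+0.15) = +0.62 V and n = 2.
The reaction quotient is ([Fe2+(aq)]^2·[Sn4+(aq)]) / ([Fe3+(aq)]^2·[Sn2+(aq)]) = 1.79; by Nernst, E = +0.62 − (0.072/2)(0.252) = +0.6109 V.
Then ΔG = −nFE = −2 × 96500 × +0.6109 J/mol = −118 kJ/mol.

−118 kJ/mol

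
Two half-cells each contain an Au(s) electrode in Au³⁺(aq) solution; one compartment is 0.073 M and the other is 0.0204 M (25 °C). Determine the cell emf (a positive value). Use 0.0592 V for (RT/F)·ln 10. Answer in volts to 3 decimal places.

0.011 V

For a concentration cell E°cell = 0, since both electrodes use the same couple.
The compartment with the higher Au³⁺(aq) concentration (0.073 M) acts as the cathode; ions are reduced there and produced at the dilute (0.0204 M) anode.
With n = 3, Ecell = −(0.0592/3)·log([dilute]/[conc]) = −(0.0592/3)·log(0.0204/0.073) = +0.011 V.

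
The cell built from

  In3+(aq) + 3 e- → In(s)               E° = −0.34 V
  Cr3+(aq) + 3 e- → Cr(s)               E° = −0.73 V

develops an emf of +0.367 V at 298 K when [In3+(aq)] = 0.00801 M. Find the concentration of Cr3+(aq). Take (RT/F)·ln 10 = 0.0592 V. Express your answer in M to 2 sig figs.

In³⁺/In is the cathode (higher E°); E°cell = −0.34 − (−0.73) = +0.39 V with n = 3.
Rearranging E = E° − (0.0592/n)·log Q gives log Q = 3(+0.39 − (+0.367))/0.0592 = 1.166.
Balancing electrons gives In3+(aq) + Cr(s) → In(s) + Cr3+(aq); thus Q = [Cr3+(aq)] / [In3+(aq)].
Substituting the known concentrations and solving, log [Cr3+(aq)] = −0.930 and [Cr3+(aq)] = 0.12 M.

0.12 M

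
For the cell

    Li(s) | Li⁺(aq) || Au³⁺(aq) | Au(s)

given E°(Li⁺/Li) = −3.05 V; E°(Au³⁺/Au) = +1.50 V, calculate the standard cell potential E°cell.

+4.55 V

By convention the left-hand electrode in cell notation is the anode (oxidation) and the right-hand electrode is the cathode (reduction).
E°cell = E°(right) − E°(left) = +1.50 − (−3.05) = +4.55 V.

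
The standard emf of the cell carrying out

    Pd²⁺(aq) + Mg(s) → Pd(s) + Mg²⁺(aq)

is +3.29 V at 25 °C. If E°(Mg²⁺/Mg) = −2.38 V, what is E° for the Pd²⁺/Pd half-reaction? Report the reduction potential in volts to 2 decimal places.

In the reaction as written the Pd²⁺/Pd couple is reduced (cathode) and Mg²⁺/Mg is oxidized (anode), so E°cell = E°(Pd²⁺/Pd) − E°(Mg²⁺/Mg).
E°(Pd²⁺/Pd) = E°cell + E°(anode) = +3.29 + (−2.38) = +0.91 V.

+0.91 V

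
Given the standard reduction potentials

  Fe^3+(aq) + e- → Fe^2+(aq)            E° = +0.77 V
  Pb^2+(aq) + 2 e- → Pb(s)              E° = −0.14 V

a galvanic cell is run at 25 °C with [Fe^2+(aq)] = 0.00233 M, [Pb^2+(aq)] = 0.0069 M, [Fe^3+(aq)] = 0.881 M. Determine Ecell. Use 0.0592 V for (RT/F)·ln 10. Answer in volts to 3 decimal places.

Since E°(Fe³⁺/Fe²⁺) > E°(Pb²⁺/Pb), Fe³⁺/Fe²⁺ serves as the cathode.
The standard potential is +0.77 − (−0.14) = +0.91 V and the balanced reaction transfers n = 2 electrons.
For the overall reaction 2 Fe^3+(aq) + Pb(s) → 2 Fe^2+(aq) + Pb^2+(aq), Q = ([Fe^2+(aq)]^2·[Pb^2+(aq)]) / [Fe^3+(aq)]^2 = 4.83×10^−8, giving log Q = −7.316.
Applying E = E° − (RT ln10/nF)·log Q gives +0.91 − (0.0592/2)(−7.316) = +1.127 V.

+1.127 V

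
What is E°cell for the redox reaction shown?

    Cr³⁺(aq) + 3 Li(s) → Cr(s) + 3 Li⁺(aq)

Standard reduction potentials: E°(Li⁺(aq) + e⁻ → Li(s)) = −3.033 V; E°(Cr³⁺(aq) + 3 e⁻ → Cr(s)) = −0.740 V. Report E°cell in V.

+2.293 V

In the reaction as written, Cr³⁺(aq) is reduced (cathode) and Li⁺(aq) is produced by oxidation at the anode.
E°cell = E°(cathode) − E°(anode) = −0.740 − (−3.033) = +2.293 V.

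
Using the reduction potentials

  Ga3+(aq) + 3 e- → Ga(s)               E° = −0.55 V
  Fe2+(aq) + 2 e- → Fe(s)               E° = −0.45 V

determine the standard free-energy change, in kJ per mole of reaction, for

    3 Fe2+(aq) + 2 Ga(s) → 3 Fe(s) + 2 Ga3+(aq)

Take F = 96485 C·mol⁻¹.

In the reaction as written Fe2+(aq) is reduced, so the Fe²⁺/Fe couple is the cathode and Ga³⁺/Ga is the anode.
E°cell = −0.45 − (−0.55) = +0.10 V; balancing electrons gives n = 6.
ΔG° = −nFE°cell = −(6)(96485)(+0.10) J/mol = −57.9 kJ/mol.

−57.9 kJ/mol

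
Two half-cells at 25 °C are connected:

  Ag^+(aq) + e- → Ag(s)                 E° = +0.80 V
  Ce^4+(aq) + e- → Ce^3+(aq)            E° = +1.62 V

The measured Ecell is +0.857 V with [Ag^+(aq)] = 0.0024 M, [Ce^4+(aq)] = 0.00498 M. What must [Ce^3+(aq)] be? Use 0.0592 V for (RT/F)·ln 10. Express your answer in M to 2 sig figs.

0.49 M

With Ce⁴⁺/Ce³⁺ at the cathode and Ag⁺/Ag at the anode, E°cell = +1.62 − (+0.80) = +0.82 V (n = 1).
Since E = E° − (0.0592/n)·log Q, log Q = n(E° − E)/0.0592 = −0.625.
Balancing electrons gives Ce^4+(aq) + Ag(s) → Ce^3+(aq) + Ag^+(aq); thus Q = ([Ce^3+(aq)]·[Ag^+(aq)]) / [Ce^4+(aq)].
Isolating [Ce^3+(aq)] in Q = 10^{−0.625} yields log [Ce^3+(aq)] = −0.308, i.e. 0.49 M.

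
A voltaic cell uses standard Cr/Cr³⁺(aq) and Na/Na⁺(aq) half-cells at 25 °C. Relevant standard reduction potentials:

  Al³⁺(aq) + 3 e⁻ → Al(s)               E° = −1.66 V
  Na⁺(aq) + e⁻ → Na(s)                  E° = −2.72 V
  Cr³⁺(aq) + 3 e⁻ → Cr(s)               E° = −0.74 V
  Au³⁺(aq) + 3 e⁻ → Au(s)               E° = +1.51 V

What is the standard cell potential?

+1.98 V

The Cr³⁺/Cr couple has the higher E°, so Cr ion is reduced (cathode) and Na is oxidized (anode).
E°cell = E°(cathode) − E°(anode) = −0.74 − (−2.72) = +1.98 V.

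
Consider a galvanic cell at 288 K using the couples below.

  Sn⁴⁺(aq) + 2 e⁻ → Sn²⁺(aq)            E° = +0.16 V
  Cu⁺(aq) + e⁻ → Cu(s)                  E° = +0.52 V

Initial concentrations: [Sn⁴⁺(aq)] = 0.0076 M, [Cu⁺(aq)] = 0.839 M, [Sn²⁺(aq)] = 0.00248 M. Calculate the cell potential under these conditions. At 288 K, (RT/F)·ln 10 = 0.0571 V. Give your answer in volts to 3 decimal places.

+0.342 V

Since E°(Cu⁺/Cu) > E°(Sn⁴⁺/Sn²⁺), Cu⁺/Cu serves as the cathode.
The standard potential is +0.52 − (+0.16) = +0.36 V and the balanced reaction transfers n = 2 electrons.
The balanced reaction is 2 Cu⁺(aq) + Sn²⁺(aq) → 2 Cu(s) + Sn⁴⁺(aq), so Q = [Sn⁴⁺(aq)] / ([Cu⁺(aq)]^2·[Sn²⁺(aq)]) = 4.35 and log Q = 0.639.
By the Nernst equation, E = +0.36 − (0.0571/2)·(0.639) = +0.342 V.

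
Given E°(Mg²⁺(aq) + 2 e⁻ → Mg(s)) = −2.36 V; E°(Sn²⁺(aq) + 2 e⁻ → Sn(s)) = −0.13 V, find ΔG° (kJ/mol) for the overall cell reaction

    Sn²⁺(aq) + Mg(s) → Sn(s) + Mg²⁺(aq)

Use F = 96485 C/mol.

In the reaction as written Sn²⁺(aq) is reduced, so the Sn²⁺/Sn couple is the cathode and Mg²⁺/Mg is the anode.
E°cell = −0.13 − (−2.36) = +2.23 V; balancing electrons gives n = 2.
ΔG° = −nFE°cell = −(2)(96485)(+2.23) J/mol = −430 kJ/mol.

−430 kJ/mol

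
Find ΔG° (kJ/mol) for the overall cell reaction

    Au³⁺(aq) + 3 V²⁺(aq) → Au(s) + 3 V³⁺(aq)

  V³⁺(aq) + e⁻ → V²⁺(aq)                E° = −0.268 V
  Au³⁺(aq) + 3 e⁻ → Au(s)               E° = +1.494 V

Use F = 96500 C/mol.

−510 kJ/mol

In the reaction as written Au³⁺(aq) is reduced, so the Au³⁺/Au couple is the cathode and V³⁺/V²⁺ is the anode.
E°cell = +1.494 − (−0.268) = +1.762 V; balancing electrons gives n = 3.
ΔG° = −nFE°cell = −(3)(96500)(+1.762) J/mol = −510 kJ/mol.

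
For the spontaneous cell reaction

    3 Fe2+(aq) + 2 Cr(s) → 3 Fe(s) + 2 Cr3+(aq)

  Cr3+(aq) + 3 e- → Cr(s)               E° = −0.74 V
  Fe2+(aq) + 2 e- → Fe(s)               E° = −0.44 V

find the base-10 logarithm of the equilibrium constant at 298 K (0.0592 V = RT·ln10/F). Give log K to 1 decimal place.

log K = 30.4

The Fe²⁺/Fe couple is reduced (cathode); E°cell = −0.44 − (−0.74) = +0.30 V with n = 6.
At equilibrium E = 0, so log K = nE°cell / 0.0592 = (6)(+0.30) / 0.0592 = 30.4.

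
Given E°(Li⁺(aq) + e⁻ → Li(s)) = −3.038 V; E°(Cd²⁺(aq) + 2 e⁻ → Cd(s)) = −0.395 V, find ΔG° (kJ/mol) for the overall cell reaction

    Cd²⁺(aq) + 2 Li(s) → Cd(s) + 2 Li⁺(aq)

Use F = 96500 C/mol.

−510 kJ/mol

In the reaction as written Cd²⁺(aq) is reduced, so the Cd²⁺/Cd couple is the cathode and Li⁺/Li is the anode.
E°cell = −0.395 − (−3.038) = +2.643 V; balancing electrons gives n = 2.
ΔG° = −nFE°cell = −(2)(96500)(+2.643) J/mol = −510 kJ/mol.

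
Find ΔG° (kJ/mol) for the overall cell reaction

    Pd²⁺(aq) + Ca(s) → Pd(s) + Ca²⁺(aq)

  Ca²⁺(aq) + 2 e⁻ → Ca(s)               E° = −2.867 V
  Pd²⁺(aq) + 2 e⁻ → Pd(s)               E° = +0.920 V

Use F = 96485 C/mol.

In the reaction as written Pd²⁺(aq) is reduced, so the Pd²⁺/Pd couple is the cathode and Ca²⁺/Ca is the anode.
E°cell = +0.920 − (−2.867) = +3.787 V; balancing electrons gives n = 2.
ΔG° = −nFE°cell = −(2)(96485)(+3.787) J/mol = −731 kJ/mol.

−731 kJ/mol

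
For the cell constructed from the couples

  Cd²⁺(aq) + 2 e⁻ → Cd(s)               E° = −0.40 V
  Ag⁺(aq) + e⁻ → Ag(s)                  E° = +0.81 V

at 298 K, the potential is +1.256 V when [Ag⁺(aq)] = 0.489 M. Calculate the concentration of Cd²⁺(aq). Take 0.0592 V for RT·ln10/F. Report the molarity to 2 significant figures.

With Ag⁺/Ag at the cathode and Cd²⁺/Cd at the anode, E°cell = +0.81 − (−0.40) = +1.21 V (n = 2).
Since E = E° − (0.0592/n)·log Q, log Q = n(E° − E)/0.0592 = −1.554.
For 2 Ag⁺(aq) + Cd(s) → 2 Ag(s) + Cd²⁺(aq), the reaction quotient is Q = [Cd²⁺(aq)] / [Ag⁺(aq)]^2.
Isolating [Cd²⁺(aq)] in Q = 10^{−1.554} yields log [Cd²⁺(aq)] = −2.175, i.e. 0.0067 M.

0.0067 M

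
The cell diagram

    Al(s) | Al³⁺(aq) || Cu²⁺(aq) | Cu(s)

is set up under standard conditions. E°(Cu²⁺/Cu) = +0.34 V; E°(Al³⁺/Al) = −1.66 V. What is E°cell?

+2.00 V

By convention the left-hand electrode in cell notation is the anode (oxidation) and the right-hand electrode is the cathode (reduction).
E°cell = E°(right) − E°(left) = +0.34 − (−1.66) = +2.00 V.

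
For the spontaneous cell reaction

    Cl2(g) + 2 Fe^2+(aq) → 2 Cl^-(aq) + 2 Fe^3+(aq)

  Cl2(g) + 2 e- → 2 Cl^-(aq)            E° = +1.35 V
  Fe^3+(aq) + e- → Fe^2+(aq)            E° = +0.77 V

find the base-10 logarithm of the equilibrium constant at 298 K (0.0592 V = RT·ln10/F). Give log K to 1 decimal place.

The Cl₂/Cl⁻ couple is reduced (cathode); E°cell = +1.35 − (+0.77) = +0.58 V with n = 2.
At equilibrium E = 0, so log K = nE°cell / 0.0592 = (2)(+0.58) / 0.0592 = 19.6.

log K = 19.6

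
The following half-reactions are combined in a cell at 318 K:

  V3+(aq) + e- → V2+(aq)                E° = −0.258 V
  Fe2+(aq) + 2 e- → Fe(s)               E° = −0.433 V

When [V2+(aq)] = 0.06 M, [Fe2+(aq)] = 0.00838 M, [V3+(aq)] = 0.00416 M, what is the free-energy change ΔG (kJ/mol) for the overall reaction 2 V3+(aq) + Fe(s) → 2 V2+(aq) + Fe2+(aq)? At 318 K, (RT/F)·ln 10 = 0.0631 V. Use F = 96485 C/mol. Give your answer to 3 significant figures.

−32.3 kJ/mol

With V³⁺/V²⁺ reduced at the cathode, E°cell = −0.258 − (−0.433) = +0.175 V and n = 2.
The reaction quotient is ([V2+(aq)]^2·[Fe2+(aq)]) / [V3+(aq)]^2 = 1.74; by Nernst, E = +0.175 − (0.0631/2)(0.241) = +0.1674 V.
ΔG = −nFE = −(2)(96485)(+0.1674) J/mol = −32.3 kJ/mol.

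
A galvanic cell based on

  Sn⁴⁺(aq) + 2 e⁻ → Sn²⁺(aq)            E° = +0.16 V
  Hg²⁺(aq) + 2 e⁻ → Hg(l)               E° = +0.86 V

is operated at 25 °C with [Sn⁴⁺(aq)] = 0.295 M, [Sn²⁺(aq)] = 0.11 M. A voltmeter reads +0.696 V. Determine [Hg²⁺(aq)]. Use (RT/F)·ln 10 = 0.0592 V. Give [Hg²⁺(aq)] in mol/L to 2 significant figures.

2.0 M

Hg²⁺/Hg is the cathode (higher E°); E°cell = +0.86 − (+0.16) = +0.70 V with n = 2.
Since E = E° − (0.0592/n)·log Q, log Q = n(E° − E)/0.0592 = 0.135.
Balancing electrons gives Hg²⁺(aq) + Sn²⁺(aq) → Hg(l) + Sn⁴⁺(aq); thus Q = [Sn⁴⁺(aq)] / ([Hg²⁺(aq)]·[Sn²⁺(aq)]).
Substituting the known concentrations and solving, log [Hg²⁺(aq)] = 0.293 and [Hg²⁺(aq)] = 2.0 M.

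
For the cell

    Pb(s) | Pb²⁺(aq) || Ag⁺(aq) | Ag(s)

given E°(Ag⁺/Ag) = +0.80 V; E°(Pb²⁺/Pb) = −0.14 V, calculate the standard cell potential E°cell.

+0.94 V

By convention the left-hand electrode in cell notation is the anode (oxidation) and the right-hand electrode is the cathode (reduction).
E°cell = E°(right) − E°(left) = +0.80 − (−0.14) = +0.94 V.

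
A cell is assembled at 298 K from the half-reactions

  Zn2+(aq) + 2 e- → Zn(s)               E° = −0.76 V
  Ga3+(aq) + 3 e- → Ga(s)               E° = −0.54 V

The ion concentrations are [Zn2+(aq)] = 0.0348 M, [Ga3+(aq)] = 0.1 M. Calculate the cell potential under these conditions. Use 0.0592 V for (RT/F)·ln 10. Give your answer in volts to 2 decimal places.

+0.24 V

Since E°(Ga³⁺/Ga) > E°(Zn²⁺/Zn), Ga³⁺/Ga serves as the cathode.
E°cell = E°cat − E°an = −0.54 − (−0.76) = +0.22 V; n = 6.
For the overall reaction 2 Ga3+(aq) + 3 Zn(s) → 2 Ga(s) + 3 Zn2+(aq), Q = [Zn2+(aq)]^3 / [Ga3+(aq)]^2 = 0.00421, giving log Q = −2.375.
Applying E = E° − (RT ln10/nF)·log Q gives +0.22 − (0.0592/6)(−2.375) = +0.24 V.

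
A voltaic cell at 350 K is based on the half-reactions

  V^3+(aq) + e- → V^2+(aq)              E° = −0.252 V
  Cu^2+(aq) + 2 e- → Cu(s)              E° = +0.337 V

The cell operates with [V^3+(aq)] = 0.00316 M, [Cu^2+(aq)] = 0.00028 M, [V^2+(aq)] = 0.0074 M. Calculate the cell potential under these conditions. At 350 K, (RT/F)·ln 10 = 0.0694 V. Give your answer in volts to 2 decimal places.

The Cu²⁺/Cu couple has the more positive E°, so it is the cathode; V³⁺/V²⁺ is the anode.
E°cell = +0.337 − (−0.252) = +0.589 V, with n = 2 electrons transferred.
The balanced reaction is Cu^2+(aq) + 2 V^2+(aq) → Cu(s) + 2 V^3+(aq), so Q = [V^3+(aq)]^2 / ([Cu^2+(aq)]·[V^2+(aq)]^2) = 651 and log Q = 2.814.
By the Nernst equation, E = +0.589 − (0.0694/2)·(2.814) = +0.49 V.

+0.49 V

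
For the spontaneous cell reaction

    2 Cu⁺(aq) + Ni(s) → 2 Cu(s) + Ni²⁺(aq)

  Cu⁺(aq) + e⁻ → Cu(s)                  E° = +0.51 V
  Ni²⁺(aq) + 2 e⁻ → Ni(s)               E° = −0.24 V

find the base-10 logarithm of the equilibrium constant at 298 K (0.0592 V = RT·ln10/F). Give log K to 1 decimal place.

log K = 25.3

The Cu⁺/Cu couple is reduced (cathode); E°cell = +0.51 − (−0.24) = +0.75 V with n = 2.
At equilibrium E = 0, so log K = nE°cell / 0.0592 = (2)(+0.75) / 0.0592 = 25.3.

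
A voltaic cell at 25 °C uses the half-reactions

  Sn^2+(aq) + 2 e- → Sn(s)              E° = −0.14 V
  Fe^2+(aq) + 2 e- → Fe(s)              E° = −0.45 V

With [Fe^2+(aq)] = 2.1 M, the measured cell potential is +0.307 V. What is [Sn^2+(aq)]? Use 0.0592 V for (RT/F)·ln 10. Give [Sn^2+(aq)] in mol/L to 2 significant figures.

1.7 M

Sn²⁺/Sn is the cathode (higher E°); E°cell = −0.14 − (−0.45) = +0.31 V with n = 2.
From the Nernst equation, log Q = n(E° − E)/0.0592 = 2·(+0.31 − (+0.307))/0.0592 = 0.101.
For Sn^2+(aq) + Fe(s) → Sn(s) + Fe^2+(aq), the reaction quotient is Q = [Fe^2+(aq)] / [Sn^2+(aq)].
Substituting the known concentrations and solving, log [Sn^2+(aq)] = 0.221 and [Sn^2+(aq)] = 1.7 M.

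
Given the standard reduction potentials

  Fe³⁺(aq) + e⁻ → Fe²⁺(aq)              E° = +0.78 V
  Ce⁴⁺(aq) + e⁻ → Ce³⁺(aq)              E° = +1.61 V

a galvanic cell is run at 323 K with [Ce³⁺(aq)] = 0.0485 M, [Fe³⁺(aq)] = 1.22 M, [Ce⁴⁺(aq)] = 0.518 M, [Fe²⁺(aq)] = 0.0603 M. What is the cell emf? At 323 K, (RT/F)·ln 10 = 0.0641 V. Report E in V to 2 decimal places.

Ce⁴⁺/Ce³⁺ is reduced (cathode, E° = +1.61 V) and Fe³⁺/Fe²⁺ is oxidized (anode).
E°cell = +1.61 − (+0.78) = +0.83 V, with n = 1 electron transferred.
For the overall reaction Ce⁴⁺(aq) + Fe²⁺(aq) → Ce³⁺(aq) + Fe³⁺(aq), Q = ([Ce³⁺(aq)]·[Fe³⁺(aq)]) / ([Ce⁴⁺(aq)]·[Fe²⁺(aq)]) = 1.89, giving log Q = 0.277.
E = E° − (0.0641/n)·log Q = +0.83 − (0.0641/1)(0.277) = +0.81 V.

+0.81 V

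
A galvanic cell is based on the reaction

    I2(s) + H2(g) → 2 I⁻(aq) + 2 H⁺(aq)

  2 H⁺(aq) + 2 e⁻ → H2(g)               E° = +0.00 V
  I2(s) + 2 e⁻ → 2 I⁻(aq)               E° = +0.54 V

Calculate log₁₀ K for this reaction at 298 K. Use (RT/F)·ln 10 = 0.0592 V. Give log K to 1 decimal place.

The I₂/I⁻ couple is reduced (cathode); E°cell = +0.54 − (+0.00) = +0.54 V with n = 2.
At equilibrium E = 0, so log K = nE°cell / 0.0592 = (2)(+0.54) / 0.0592 = 18.2.

log K = 18.2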